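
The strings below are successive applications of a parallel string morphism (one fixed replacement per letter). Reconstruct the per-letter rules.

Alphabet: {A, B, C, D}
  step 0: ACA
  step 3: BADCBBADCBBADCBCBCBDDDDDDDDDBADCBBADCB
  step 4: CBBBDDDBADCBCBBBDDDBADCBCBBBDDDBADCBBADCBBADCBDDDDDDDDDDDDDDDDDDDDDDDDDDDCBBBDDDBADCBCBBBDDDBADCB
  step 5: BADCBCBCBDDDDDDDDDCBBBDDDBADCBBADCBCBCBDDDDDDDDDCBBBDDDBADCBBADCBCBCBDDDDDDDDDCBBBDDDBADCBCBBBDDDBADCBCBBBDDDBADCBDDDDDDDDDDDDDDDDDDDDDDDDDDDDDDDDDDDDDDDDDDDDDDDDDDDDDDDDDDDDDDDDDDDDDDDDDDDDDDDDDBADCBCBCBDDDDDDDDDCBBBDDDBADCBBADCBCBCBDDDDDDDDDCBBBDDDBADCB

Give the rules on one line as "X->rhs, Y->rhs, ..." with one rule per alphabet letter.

A->BB, B->CB, C->BAD, D->DDD

  step 4 ⇒ step 5: CBBBDDDBADCBCBBBDDDBADCBCBBBDDDBADCBBADCBBADCBDDDDDDDDDDDDDDDDDDDDDDDDDDDCBBBDDDBADCBCBBBDDDBADCB ⇒ BAD·CB·CB·CB·DDD·DDD·DDD·CB·BB·DDD·BAD·CB·BAD·CB·CB·CB·DDD·DDD·DDD·CB·BB·DDD·BAD·CB·BAD·CB·CB·CB·DDD·DDD·DDD·CB·BB·DDD·BAD·CB·CB·BB·DDD·BAD·CB·CB·BB·DDD·BAD·CB·DDD·DDD·DDD·DDD·DDD·DDD·DDD·DDD·DDD·DDD·DDD·DDD·DDD·DDD·DDD·DDD·DDD·DDD·DDD·DDD·DDD·DDD·DDD·DDD·DDD·DDD·DDD·BAD·CB·CB·CB·DDD·DDD·DDD·CB·BB·DDD·BAD·CB·BAD·CB·CB·CB·DDD·DDD·DDD·CB·BB·DDD·BAD·CB
    A ↦ BB
    B ↦ CB
    C ↦ BAD
    D ↦ DDD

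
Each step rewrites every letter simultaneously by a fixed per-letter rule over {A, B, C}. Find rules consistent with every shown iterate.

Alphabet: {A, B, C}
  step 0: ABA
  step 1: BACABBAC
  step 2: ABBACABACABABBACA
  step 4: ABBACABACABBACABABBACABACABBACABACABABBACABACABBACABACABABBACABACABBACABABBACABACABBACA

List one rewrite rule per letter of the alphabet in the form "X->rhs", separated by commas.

A->BAC, B->AB, C->A

  step 1 ⇒ step 2: BACABBAC ⇒ AB·BAC·A·BAC·AB·AB·BAC·A
    A ↦ BAC
    B ↦ AB
    C ↦ A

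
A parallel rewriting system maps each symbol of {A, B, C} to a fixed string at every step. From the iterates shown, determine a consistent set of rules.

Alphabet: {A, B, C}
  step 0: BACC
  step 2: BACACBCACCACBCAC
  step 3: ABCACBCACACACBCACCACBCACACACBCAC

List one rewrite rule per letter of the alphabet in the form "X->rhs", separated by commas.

  step 2 ⇒ step 3: BACACBCACCACBCAC ⇒ A·B·CAC·B·CAC·A·CAC·B·CAC·CAC·B·CAC·A·CAC·B·CAC
    A ↦ B
    B ↦ A
    C ↦ CAC

A->B, B->A, C->CAC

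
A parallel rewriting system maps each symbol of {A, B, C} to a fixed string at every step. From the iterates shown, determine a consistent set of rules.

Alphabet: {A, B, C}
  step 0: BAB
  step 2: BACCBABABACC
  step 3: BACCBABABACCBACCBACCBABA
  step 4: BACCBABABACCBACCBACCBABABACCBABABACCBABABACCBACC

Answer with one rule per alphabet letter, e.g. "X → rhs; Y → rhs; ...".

  step 3 ⇒ step 4: BACCBABABACCBACCBACCBABA ⇒ BA·CC·BA·BA·BA·CC·BA·CC·BA·CC·BA·BA·BA·CC·BA·BA·BA·CC·BA·BA·BA·CC·BA·CC
    A ↦ CC
    B ↦ BA
    C ↦ BA

A->CC, B->BA, C->BA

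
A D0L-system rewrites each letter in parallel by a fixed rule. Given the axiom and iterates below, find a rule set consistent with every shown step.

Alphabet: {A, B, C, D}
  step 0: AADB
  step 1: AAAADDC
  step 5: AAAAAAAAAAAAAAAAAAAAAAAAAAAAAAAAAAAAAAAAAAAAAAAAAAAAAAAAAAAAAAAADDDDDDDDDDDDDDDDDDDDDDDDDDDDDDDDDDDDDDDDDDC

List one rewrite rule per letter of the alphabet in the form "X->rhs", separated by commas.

  step 0 ⇒ step 1: AADB ⇒ AA·AA·DD·C
    A ↦ AA
    B ↦ C
    D ↦ DD
    C ↦ DB  (constrained at step 1)

A->AA, B->C, C->DB, D->DD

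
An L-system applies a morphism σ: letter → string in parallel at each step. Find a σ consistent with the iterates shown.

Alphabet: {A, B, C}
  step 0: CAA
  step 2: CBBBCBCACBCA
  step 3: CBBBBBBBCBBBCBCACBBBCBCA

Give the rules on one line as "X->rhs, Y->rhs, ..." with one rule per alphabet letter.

A->CA, B->BB, C->CB

  step 2 ⇒ step 3: CBBBCBCACBCA ⇒ CB·BB·BB·BB·CB·BB·CB·CA·CB·BB·CB·CA
    A ↦ CA
    B ↦ BB
    C ↦ CB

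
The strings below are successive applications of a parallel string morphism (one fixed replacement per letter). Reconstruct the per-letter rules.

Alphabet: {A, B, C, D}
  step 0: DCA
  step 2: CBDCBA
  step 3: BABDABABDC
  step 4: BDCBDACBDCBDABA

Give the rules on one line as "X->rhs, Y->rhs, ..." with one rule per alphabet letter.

  step 3 ⇒ step 4: BABDABABDC ⇒ BD·C·BD·A·C·BD·C·BD·A·BA
    A ↦ C
    B ↦ BD
    C ↦ BA
    D ↦ A

A->C, B->BD, C->BA, D->A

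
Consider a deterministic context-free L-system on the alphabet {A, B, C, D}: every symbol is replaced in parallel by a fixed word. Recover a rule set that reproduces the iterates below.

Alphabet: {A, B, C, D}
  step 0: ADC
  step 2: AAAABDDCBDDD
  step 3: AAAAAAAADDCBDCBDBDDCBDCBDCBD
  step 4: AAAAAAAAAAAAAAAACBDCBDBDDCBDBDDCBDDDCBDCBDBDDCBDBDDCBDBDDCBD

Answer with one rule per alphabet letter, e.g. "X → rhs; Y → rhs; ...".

  step 3 ⇒ step 4: AAAAAAAADDCBDCBDBDDCBDCBDCBD ⇒ AA·AA·AA·AA·AA·AA·AA·AA·CBD·CBD·B·DD·CBD·B·DD·CBD·DD·CBD·CBD·B·DD·CBD·B·DD·CBD·B·DD·CBD
    A ↦ AA
    B ↦ DD
    C ↦ B
    D ↦ CBD

A->AA, B->DD, C->B, D->CBD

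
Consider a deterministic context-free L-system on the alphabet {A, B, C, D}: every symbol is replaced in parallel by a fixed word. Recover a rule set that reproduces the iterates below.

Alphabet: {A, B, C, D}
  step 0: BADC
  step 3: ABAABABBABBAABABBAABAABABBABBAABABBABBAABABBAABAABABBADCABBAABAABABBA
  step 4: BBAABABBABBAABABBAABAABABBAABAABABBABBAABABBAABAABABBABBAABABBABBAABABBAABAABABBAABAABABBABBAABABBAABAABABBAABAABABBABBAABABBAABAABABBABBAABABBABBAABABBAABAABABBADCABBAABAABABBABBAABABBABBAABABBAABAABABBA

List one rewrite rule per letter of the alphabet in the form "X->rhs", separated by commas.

A->BBA, B->ABA, C->A, D->DC

  step 3 ⇒ step 4: ABAABABBABBAABABBAABAABABBABBAABABBABBAABABBAABAABABBADCABBAABAABABBA ⇒ BBA·ABA·BBA·BBA·ABA·BBA·ABA·ABA·BBA·ABA·ABA·BBA·BBA·ABA·BBA·ABA·ABA·BBA·BBA·ABA·BBA·BBA·ABA·BBA·ABA·ABA·BBA·ABA·ABA·BBA·BBA·ABA·BBA·ABA·ABA·BBA·ABA·ABA·BBA·BBA·ABA·BBA·ABA·ABA·BBA·BBA·ABA·BBA·BBA·ABA·BBA·ABA·ABA·BBA·DC·A·BBA·ABA·ABA·BBA·BBA·ABA·BBA·BBA·ABA·BBA·ABA·ABA·BBA
    A ↦ BBA
    B ↦ ABA
    C ↦ A
    D ↦ DC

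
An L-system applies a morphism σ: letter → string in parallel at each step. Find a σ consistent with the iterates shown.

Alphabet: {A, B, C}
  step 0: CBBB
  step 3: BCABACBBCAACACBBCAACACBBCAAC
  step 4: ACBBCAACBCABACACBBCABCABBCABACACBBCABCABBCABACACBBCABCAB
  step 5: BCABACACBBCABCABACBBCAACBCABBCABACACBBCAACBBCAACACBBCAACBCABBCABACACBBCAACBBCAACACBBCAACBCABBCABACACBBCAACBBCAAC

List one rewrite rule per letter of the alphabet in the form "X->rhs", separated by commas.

  step 4 ⇒ step 5: ACBBCAACBCABACACBBCABCABBCABACACBBCABCABBCABACACBBCABCAB ⇒ BCA·B·AC·AC·B·BCA·BCA·B·AC·B·BCA·AC·BCA·B·BCA·B·AC·AC·B·BCA·AC·B·BCA·AC·AC·B·BCA·AC·BCA·B·BCA·B·AC·AC·B·BCA·AC·B·BCA·AC·AC·B·BCA·AC·BCA·B·BCA·B·AC·AC·B·BCA·AC·B·BCA·AC
    A ↦ BCA
    B ↦ AC
    C ↦ B

A->BCA, B->AC, C->B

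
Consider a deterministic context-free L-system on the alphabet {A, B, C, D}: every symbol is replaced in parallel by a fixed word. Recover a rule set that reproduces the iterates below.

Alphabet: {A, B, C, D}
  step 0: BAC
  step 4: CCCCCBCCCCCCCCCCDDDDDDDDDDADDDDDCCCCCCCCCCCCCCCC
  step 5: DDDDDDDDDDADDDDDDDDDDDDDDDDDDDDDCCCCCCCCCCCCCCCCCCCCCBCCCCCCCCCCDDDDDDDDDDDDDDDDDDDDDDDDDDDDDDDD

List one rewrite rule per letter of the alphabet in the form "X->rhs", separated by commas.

A->CB, B->AD, C->DD, D->CC

  step 4 ⇒ step 5: CCCCCBCCCCCCCCCCDDDDDDDDDDADDDDDCCCCCCCCCCCCCCCC ⇒ DD·DD·DD·DD·DD·AD·DD·DD·DD·DD·DD·DD·DD·DD·DD·DD·CC·CC·CC·CC·CC·CC·CC·CC·CC·CC·CB·CC·CC·CC·CC·CC·DD·DD·DD·DD·DD·DD·DD·DD·DD·DD·DD·DD·DD·DD·DD·DD
    A ↦ CB
    B ↦ AD
    C ↦ DD
    D ↦ CC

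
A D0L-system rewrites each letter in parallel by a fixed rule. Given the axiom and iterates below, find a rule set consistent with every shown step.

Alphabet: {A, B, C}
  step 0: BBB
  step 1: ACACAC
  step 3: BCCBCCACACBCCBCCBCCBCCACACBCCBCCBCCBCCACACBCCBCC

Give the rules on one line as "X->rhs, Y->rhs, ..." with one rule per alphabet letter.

  step 0 ⇒ step 1: BBB ⇒ AC·AC·AC
    B ↦ AC
    A ↦ CCB  (constrained at step 1)
    C ↦ BCC  (constrained at step 1)

A->CCB, B->AC, C->BCC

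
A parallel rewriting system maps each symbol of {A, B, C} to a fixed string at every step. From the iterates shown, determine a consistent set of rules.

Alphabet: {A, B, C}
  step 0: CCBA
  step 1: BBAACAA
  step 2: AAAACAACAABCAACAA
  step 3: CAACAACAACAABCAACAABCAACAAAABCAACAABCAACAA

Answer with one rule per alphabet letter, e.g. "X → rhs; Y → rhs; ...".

  step 2 ⇒ step 3: AAAACAACAABCAACAA ⇒ CAA·CAA·CAA·CAA·B·CAA·CAA·B·CAA·CAA·AA·B·CAA·CAA·B·CAA·CAA
    A ↦ CAA
    B ↦ AA
    C ↦ B

A->CAA, B->AA, C->B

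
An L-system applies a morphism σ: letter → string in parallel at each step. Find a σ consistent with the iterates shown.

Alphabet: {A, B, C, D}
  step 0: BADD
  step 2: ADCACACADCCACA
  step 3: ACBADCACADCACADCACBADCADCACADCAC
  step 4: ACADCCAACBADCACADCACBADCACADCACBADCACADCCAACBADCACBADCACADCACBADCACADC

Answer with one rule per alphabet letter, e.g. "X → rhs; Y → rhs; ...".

A->AC, B->CA, C->ADC, D->B

  step 3 ⇒ step 4: ACBADCACADCACADCACBADCADCACADCAC ⇒ AC·ADC·CA·AC·B·ADC·AC·ADC·AC·B·ADC·AC·ADC·AC·B·ADC·AC·ADC·CA·AC·B·ADC·AC·B·ADC·AC·ADC·AC·B·ADC·AC·ADC
    A ↦ AC
    B ↦ CA
    C ↦ ADC
    D ↦ B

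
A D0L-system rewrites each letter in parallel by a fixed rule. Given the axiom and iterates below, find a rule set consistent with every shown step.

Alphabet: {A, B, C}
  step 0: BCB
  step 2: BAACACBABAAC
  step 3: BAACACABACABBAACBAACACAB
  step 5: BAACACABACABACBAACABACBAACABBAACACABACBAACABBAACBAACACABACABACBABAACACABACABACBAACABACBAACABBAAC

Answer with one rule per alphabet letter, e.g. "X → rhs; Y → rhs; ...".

A->AC, B->BA, C->AB

  step 2 ⇒ step 3: BAACACBABAAC ⇒ BA·AC·AC·AB·AC·AB·BA·AC·BA·AC·AC·AB
    A ↦ AC
    B ↦ BA
    C ↦ AB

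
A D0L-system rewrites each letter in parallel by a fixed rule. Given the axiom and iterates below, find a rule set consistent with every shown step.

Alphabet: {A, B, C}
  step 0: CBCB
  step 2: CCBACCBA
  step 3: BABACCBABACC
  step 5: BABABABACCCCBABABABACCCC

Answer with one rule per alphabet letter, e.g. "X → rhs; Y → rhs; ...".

  step 2 ⇒ step 3: CCBACCBA ⇒ BA·BA·C·C·BA·BA·C·C
    A ↦ C
    B ↦ C
    C ↦ BA

A->C, B->C, C->BA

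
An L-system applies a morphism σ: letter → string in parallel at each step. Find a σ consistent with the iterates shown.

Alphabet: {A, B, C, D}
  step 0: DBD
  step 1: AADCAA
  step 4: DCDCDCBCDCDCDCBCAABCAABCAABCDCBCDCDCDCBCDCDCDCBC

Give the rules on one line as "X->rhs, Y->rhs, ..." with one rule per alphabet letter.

A->DC, B->DC, C->BC, D->AA

  step 0 ⇒ step 1: DBD ⇒ AA·DC·AA
    B ↦ DC
    D ↦ AA
    A ↦ DC  (constrained at step 1)
    C ↦ BC  (constrained at step 1)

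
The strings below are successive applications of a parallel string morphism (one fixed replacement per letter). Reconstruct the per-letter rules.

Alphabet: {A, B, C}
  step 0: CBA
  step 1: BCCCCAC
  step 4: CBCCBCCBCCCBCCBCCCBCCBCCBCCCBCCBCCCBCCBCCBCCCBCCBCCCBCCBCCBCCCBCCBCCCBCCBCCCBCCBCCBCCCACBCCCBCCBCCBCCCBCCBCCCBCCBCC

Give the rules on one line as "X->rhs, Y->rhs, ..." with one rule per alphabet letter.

  step 0 ⇒ step 1: CBA ⇒ BCC·C·CAC
    A ↦ CAC
    B ↦ C
    C ↦ BCC

A->CAC, B->C, C->BCC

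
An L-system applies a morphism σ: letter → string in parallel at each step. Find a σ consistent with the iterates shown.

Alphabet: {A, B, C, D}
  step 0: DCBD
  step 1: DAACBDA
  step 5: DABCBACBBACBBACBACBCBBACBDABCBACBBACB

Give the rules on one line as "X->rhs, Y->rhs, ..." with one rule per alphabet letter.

A->B, B->CB, C->A, D->DA

  step 0 ⇒ step 1: DCBD ⇒ DA·A·CB·DA
    B ↦ CB
    C ↦ A
    D ↦ DA
    A ↦ B  (constrained at step 1)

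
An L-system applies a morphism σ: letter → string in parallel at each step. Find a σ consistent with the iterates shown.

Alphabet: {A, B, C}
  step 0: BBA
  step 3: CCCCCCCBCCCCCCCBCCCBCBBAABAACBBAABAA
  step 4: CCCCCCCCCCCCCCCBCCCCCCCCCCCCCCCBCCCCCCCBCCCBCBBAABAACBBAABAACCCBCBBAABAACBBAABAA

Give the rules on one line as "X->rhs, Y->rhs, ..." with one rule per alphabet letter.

  step 3 ⇒ step 4: CCCCCCCBCCCCCCCBCCCBCBBAABAACBBAABAA ⇒ CC·CC·CC·CC·CC·CC·CC·CB·CC·CC·CC·CC·CC·CC·CC·CB·CC·CC·CC·CB·CC·CB·CB·BAA·BAA·CB·BAA·BAA·CC·CB·CB·BAA·BAA·CB·BAA·BAA
    A ↦ BAA
    B ↦ CB
    C ↦ CC

A->BAA, B->CB, C->CC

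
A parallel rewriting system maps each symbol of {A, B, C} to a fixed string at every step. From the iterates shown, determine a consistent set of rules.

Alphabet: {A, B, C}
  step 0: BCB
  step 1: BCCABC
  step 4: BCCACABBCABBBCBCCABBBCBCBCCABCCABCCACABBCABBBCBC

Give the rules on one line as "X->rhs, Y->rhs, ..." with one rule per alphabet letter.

A->BB, B->BC, C->CA

  step 0 ⇒ step 1: BCB ⇒ BC·CA·BC
    B ↦ BC
    C ↦ CA
    A ↦ BB  (constrained at step 1)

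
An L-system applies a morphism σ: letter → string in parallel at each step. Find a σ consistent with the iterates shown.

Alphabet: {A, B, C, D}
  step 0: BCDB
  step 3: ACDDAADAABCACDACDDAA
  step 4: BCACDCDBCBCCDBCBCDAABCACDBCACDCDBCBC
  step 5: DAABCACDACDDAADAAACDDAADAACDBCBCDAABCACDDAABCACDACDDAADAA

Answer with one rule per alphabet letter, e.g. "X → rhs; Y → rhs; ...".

A->BC, B->DA, C->A, D->CD

  step 4 ⇒ step 5: BCACDCDBCBCCDBCBCDAABCACDBCACDCDBCBC ⇒ DA·A·BC·A·CD·A·CD·DA·A·DA·A·A·CD·DA·A·DA·A·CD·BC·BC·DA·A·BC·A·CD·DA·A·BC·A·CD·A·CD·DA·A·DA·A
    A ↦ BC
    B ↦ DA
    C ↦ A
    D ↦ CD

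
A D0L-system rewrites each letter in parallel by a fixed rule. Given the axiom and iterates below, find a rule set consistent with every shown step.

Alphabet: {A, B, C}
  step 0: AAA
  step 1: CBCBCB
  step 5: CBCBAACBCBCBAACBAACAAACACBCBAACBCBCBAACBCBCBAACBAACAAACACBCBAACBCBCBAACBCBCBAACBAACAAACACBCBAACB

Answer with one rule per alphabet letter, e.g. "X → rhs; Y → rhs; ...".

A->CB, B->CA, C->AA

  step 0 ⇒ step 1: AAA ⇒ CB·CB·CB
    A ↦ CB
    B ↦ CA  (constrained at step 1)
    C ↦ AA  (constrained at step 1)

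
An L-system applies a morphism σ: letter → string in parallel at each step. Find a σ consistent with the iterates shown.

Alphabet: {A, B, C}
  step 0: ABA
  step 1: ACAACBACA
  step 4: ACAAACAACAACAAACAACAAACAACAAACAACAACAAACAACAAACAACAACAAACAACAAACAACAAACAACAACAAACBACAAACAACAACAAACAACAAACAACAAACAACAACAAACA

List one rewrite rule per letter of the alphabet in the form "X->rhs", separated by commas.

  step 0 ⇒ step 1: ABA ⇒ ACA·ACB·ACA
    A ↦ ACA
    B ↦ ACB
    C ↦ A  (constrained at step 1)

A->ACA, B->ACB, C->A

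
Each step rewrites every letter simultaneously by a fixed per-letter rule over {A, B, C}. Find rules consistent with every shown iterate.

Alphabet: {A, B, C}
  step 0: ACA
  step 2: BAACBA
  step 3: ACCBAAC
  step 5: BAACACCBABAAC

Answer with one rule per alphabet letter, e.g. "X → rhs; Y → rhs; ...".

  step 2 ⇒ step 3: BAACBA ⇒ A·C·C·BA·A·C
    A ↦ C
    B ↦ A
    C ↦ BA

A->C, B->A, C->BA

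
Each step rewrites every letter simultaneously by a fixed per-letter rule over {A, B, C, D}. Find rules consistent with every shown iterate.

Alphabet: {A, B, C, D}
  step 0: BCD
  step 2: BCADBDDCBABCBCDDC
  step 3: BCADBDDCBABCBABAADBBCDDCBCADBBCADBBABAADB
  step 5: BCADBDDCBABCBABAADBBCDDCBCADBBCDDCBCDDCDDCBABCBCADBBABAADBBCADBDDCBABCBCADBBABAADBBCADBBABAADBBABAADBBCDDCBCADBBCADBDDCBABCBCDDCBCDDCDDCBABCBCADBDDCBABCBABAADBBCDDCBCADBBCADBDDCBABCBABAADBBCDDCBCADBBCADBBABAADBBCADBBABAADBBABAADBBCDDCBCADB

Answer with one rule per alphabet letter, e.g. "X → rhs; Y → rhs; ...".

  step 2 ⇒ step 3: BCADBDDCBABCBCDDC ⇒ BC·ADB·DDC·BA·BC·BA·BA·ADB·BC·DDC·BC·ADB·BC·ADB·BA·BA·ADB
    A ↦ DDC
    B ↦ BC
    C ↦ ADB
    D ↦ BA

A->DDC, B->BC, C->ADB, D->BA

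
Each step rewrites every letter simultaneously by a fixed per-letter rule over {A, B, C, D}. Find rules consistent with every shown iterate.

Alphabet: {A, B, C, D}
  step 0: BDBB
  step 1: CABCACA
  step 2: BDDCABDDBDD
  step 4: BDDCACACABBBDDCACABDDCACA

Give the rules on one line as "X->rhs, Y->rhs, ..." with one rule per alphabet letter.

  step 1 ⇒ step 2: CABCACA ⇒ BD·D·CA·BD·D·BD·D
    A ↦ D
    B ↦ CA
    C ↦ BD
  step 0 ⇒ step 1: BDBB ⇒ CA·B·CA·CA
    D ↦ B

A->D, B->CA, C->BD, D->B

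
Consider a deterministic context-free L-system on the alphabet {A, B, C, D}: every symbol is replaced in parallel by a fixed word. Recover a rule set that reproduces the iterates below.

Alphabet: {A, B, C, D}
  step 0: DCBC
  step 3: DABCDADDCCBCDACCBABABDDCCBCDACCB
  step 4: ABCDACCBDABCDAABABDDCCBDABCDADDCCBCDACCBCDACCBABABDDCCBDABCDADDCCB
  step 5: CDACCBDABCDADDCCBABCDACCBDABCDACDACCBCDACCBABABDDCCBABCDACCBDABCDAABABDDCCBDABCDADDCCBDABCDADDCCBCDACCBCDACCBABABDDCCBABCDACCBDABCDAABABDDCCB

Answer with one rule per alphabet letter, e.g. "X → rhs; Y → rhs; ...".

  step 4 ⇒ step 5: ABCDACCBDABCDAABABDDCCBDABCDADDCCBCDACCBCDACCBABABDDCCBDABCDADDCCB ⇒ CDA·CCB·D·AB·CDA·D·D·CCB·AB·CDA·CCB·D·AB·CDA·CDA·CCB·CDA·CCB·AB·AB·D·D·CCB·AB·CDA·CCB·D·AB·CDA·AB·AB·D·D·CCB·D·AB·CDA·D·D·CCB·D·AB·CDA·D·D·CCB·CDA·CCB·CDA·CCB·AB·AB·D·D·CCB·AB·CDA·CCB·D·AB·CDA·AB·AB·D·D·CCB
    A ↦ CDA
    B ↦ CCB
    C ↦ D
    D ↦ AB

A->CDA, B->CCB, C->D, D->AB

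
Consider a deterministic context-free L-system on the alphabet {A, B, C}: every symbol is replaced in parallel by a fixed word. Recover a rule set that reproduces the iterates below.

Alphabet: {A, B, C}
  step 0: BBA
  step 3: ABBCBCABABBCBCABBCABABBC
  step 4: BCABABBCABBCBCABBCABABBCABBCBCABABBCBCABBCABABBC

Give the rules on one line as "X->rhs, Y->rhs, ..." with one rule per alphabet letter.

  step 3 ⇒ step 4: ABBCBCABABBCBCABBCABABBC ⇒ BC·AB·AB·BC·AB·BC·BC·AB·BC·AB·AB·BC·AB·BC·BC·AB·AB·BC·BC·AB·BC·AB·AB·BC
    A ↦ BC
    B ↦ AB
    C ↦ BC

A->BC, B->AB, C->BC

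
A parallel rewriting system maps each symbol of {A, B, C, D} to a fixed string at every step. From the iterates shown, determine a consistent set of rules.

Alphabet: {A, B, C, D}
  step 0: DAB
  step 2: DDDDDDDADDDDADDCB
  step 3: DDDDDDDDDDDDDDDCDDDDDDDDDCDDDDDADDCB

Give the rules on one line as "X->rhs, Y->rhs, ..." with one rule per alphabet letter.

  step 2 ⇒ step 3: DDDDDDDADDDDADDCB ⇒ DD·DD·DD·DD·DD·DD·DD·DC·DD·DD·DD·DD·DC·DD·DD·DAD·DCB
    A ↦ DC
    B ↦ DCB
    C ↦ DAD
    D ↦ DD

A->DC, B->DCB, C->DAD, D->DD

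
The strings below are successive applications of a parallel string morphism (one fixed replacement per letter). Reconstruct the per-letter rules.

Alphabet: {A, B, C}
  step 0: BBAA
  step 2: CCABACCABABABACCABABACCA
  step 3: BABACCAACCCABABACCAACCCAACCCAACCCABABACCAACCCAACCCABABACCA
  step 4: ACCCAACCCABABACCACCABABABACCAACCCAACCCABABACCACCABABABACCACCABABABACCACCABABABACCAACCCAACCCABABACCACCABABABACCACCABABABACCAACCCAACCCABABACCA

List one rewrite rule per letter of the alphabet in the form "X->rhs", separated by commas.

  step 3 ⇒ step 4: BABACCAACCCABABACCAACCCAACCCAACCCABABACCAACCCAACCCABABACCA ⇒ AC·CCA·AC·CCA·BA·BA·CCA·CCA·BA·BA·BA·CCA·AC·CCA·AC·CCA·BA·BA·CCA·CCA·BA·BA·BA·CCA·CCA·BA·BA·BA·CCA·CCA·BA·BA·BA·CCA·AC·CCA·AC·CCA·BA·BA·CCA·CCA·BA·BA·BA·CCA·CCA·BA·BA·BA·CCA·AC·CCA·AC·CCA·BA·BA·CCA
    A ↦ CCA
    B ↦ AC
    C ↦ BA

A->CCA, B->AC, C->BA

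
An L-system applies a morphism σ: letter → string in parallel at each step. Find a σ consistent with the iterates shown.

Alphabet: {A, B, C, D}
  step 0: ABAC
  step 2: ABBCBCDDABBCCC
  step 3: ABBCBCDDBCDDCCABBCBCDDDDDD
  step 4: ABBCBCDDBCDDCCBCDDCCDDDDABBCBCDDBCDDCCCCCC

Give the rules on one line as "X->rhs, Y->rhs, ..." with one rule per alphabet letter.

  step 3 ⇒ step 4: ABBCBCDDBCDDCCABBCBCDDDDDD ⇒ AB·BC·BC·DD·BC·DD·C·C·BC·DD·C·C·DD·DD·AB·BC·BC·DD·BC·DD·C·C·C·C·C·C
    A ↦ AB
    B ↦ BC
    C ↦ DD
    D ↦ C

A->AB, B->BC, C->DD, D->C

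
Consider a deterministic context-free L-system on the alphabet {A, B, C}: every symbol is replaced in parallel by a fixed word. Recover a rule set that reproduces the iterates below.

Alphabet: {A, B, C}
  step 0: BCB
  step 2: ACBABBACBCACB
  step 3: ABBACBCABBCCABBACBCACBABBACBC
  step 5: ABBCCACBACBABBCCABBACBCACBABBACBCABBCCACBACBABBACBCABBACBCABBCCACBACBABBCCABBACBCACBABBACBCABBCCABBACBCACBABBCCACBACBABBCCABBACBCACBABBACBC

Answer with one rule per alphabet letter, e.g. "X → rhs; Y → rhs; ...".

A->ABB, B->C, C->ACB

  step 2 ⇒ step 3: ACBABBACBCACB ⇒ ABB·ACB·C·ABB·C·C·ABB·ACB·C·ACB·ABB·ACB·C
    A ↦ ABB
    B ↦ C
    C ↦ ACB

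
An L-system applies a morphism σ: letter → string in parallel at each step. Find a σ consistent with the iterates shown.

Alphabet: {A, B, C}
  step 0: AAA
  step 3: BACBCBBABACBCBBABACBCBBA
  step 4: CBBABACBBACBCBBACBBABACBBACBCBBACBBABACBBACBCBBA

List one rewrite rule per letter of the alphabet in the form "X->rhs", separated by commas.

  step 3 ⇒ step 4: BACBCBBABACBCBBABACBCBBA ⇒ CB·BA·BA·CB·BA·CB·CB·BA·CB·BA·BA·CB·BA·CB·CB·BA·CB·BA·BA·CB·BA·CB·CB·BA
    A ↦ BA
    B ↦ CB
    C ↦ BA

A->BA, B->CB, C->BA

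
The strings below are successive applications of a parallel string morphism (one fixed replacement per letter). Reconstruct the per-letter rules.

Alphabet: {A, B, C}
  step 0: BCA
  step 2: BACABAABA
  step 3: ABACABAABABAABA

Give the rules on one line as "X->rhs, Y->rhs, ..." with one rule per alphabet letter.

A->BA, B->A, C->CA

  step 2 ⇒ step 3: BACABAABA ⇒ A·BA·CA·BA·A·BA·BA·A·BA
    A ↦ BA
    B ↦ A
    C ↦ CA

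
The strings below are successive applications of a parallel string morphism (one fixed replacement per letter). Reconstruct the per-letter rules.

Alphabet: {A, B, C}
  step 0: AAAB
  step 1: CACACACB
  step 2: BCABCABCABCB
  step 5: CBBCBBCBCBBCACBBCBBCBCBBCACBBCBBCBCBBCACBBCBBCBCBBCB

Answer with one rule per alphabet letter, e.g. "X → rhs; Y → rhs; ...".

A->CA, B->CB, C->B

  step 1 ⇒ step 2: CACACACB ⇒ B·CA·B·CA·B·CA·B·CB
    A ↦ CA
    B ↦ CB
    C ↦ B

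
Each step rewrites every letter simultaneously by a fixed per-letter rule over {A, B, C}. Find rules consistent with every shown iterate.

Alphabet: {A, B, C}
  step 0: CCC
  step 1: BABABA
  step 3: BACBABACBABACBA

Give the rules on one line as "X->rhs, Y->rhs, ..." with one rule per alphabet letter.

  step 0 ⇒ step 1: CCC ⇒ BA·BA·BA
    C ↦ BA
    A ↦ BC  (constrained at step 1)
    B ↦ C  (constrained at step 1)

A->BC, B->C, C->BA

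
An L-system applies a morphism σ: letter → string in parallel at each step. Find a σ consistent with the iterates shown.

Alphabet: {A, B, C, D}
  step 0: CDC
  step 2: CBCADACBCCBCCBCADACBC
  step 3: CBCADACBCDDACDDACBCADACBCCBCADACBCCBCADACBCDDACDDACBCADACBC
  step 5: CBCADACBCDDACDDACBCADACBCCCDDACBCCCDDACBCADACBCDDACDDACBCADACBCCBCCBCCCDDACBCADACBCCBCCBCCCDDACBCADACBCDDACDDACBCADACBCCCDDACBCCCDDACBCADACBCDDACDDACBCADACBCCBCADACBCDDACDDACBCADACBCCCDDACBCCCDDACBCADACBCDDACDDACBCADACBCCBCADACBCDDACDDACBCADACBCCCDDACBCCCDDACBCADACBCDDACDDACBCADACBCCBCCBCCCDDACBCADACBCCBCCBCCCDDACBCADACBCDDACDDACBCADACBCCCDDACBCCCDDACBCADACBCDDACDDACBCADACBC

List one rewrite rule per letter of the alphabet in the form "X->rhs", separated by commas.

A->DDA, B->ADA, C->CBC, D->C

  step 2 ⇒ step 3: CBCADACBCCBCCBCADACBC ⇒ CBC·ADA·CBC·DDA·C·DDA·CBC·ADA·CBC·CBC·ADA·CBC·CBC·ADA·CBC·DDA·C·DDA·CBC·ADA·CBC
    A ↦ DDA
    B ↦ ADA
    C ↦ CBC
    D ↦ C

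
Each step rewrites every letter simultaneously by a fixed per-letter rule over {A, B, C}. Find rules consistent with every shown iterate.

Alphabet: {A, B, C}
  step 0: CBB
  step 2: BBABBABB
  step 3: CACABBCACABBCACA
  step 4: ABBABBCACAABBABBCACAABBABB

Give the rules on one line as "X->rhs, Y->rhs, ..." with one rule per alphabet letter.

  step 3 ⇒ step 4: CACABBCACABBCACA ⇒ A·BB·A·BB·CA·CA·A·BB·A·BB·CA·CA·A·BB·A·BB
    A ↦ BB
    B ↦ CA
    C ↦ A

A->BB, B->CA, C->A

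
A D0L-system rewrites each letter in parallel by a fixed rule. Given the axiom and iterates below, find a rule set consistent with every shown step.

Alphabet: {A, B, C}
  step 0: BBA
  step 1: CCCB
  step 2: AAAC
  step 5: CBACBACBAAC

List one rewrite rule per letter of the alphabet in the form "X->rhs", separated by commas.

A->CB, B->C, C->A

  step 1 ⇒ step 2: CCCB ⇒ A·A·A·C
    B ↦ C
    C ↦ A
  step 0 ⇒ step 1: BBA ⇒ C·C·CB
    A ↦ CB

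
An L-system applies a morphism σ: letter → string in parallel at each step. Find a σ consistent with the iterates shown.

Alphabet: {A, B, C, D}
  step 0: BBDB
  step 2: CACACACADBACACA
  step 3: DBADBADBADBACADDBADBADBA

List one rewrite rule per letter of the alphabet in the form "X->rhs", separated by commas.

A->BA, B->DD, C->D, D->CA

  step 2 ⇒ step 3: CACACACADBACACA ⇒ D·BA·D·BA·D·BA·D·BA·CA·DD·BA·D·BA·D·BA
    A ↦ BA
    B ↦ DD
    C ↦ D
    D ↦ CA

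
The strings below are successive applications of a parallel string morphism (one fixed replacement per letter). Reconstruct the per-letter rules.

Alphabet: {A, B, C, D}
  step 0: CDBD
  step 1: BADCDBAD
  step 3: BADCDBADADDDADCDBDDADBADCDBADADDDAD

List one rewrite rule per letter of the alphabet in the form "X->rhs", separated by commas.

A->DD, B->CDB, C->B, D->AD

  step 0 ⇒ step 1: CDBD ⇒ B·AD·CDB·AD
    B ↦ CDB
    C ↦ B
    D ↦ AD
    A ↦ DD  (constrained at step 1)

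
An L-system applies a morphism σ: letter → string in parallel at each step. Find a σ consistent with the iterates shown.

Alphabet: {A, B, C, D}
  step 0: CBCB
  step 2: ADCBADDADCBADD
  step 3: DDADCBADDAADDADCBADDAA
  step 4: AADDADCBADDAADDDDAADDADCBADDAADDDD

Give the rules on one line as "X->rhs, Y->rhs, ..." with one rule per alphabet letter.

A->DD, B->BA, C->DC, D->A

  step 3 ⇒ step 4: DDADCBADDAADDADCBADDAA ⇒ A·A·DD·A·DC·BA·DD·A·A·DD·DD·A·A·DD·A·DC·BA·DD·A·A·DD·DD
    A ↦ DD
    B ↦ BA
    C ↦ DC
    D ↦ A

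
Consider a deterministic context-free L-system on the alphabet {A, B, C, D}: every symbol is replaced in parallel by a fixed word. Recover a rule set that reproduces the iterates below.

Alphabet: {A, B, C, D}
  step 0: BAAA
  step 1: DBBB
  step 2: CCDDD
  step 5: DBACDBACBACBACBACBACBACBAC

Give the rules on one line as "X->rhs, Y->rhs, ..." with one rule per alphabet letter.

  step 1 ⇒ step 2: DBBB ⇒ CC·D·D·D
    B ↦ D
    D ↦ CC
  step 0 ⇒ step 1: BAAA ⇒ D·B·B·B
    A ↦ B
    C ↦ AC  (constrained at step 2)

A->B, B->D, C->AC, D->CC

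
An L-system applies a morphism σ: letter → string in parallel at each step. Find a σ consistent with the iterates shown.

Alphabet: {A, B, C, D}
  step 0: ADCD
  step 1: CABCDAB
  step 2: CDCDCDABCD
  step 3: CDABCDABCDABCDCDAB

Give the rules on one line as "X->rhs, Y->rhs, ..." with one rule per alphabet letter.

  step 2 ⇒ step 3: CDCDCDABCD ⇒ CD·AB·CD·AB·CD·AB·C·D·CD·AB
    A ↦ C
    B ↦ D
    C ↦ CD
    D ↦ AB

A->C, B->D, C->CD, D->AB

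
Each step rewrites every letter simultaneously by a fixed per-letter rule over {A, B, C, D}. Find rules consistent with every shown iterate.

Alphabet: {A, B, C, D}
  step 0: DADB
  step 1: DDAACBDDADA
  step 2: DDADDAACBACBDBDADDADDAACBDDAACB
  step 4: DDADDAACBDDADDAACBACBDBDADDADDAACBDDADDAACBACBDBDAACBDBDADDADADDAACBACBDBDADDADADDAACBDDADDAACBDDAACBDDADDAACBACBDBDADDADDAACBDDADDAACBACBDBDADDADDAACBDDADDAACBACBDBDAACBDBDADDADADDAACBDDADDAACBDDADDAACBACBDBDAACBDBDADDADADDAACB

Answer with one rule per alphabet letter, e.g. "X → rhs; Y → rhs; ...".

A->ACB, B->DA, C->DB, D->DDA

  step 1 ⇒ step 2: DDAACBDDADA ⇒ DDA·DDA·ACB·ACB·DB·DA·DDA·DDA·ACB·DDA·ACB
    A ↦ ACB
    B ↦ DA
    C ↦ DB
    D ↦ DDA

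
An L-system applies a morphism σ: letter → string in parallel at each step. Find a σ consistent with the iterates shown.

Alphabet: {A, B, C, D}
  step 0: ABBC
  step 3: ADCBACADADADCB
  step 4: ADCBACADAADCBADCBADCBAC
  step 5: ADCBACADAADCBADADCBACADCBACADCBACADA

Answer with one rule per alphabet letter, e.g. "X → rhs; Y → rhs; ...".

A->AD, B->C, C->A, D->CB

  step 4 ⇒ step 5: ADCBACADAADCBADCBADCBAC ⇒ AD·CB·A·C·AD·A·AD·CB·AD·AD·CB·A·C·AD·CB·A·C·AD·CB·A·C·AD·A
    A ↦ AD
    B ↦ C
    C ↦ A
    D ↦ CB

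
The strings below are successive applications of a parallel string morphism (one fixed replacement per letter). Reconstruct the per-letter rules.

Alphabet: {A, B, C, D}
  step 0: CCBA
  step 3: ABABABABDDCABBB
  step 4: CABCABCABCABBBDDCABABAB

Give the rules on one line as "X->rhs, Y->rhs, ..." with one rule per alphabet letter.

A->C, B->AB, C->DD, D->B

  step 3 ⇒ step 4: ABABABABDDCABBB ⇒ C·AB·C·AB·C·AB·C·AB·B·B·DD·C·AB·AB·AB
    A ↦ C
    B ↦ AB
    C ↦ DD
    D ↦ B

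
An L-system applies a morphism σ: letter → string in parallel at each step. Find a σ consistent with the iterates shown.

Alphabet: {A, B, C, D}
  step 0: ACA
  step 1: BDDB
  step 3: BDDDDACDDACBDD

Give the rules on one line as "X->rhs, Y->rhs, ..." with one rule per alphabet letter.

  step 0 ⇒ step 1: ACA ⇒ B·DD·B
    A ↦ B
    C ↦ DD
    B ↦ AC  (constrained at step 1)
    D ↦ CB  (constrained at step 1)

A->B, B->AC, C->DD, D->CB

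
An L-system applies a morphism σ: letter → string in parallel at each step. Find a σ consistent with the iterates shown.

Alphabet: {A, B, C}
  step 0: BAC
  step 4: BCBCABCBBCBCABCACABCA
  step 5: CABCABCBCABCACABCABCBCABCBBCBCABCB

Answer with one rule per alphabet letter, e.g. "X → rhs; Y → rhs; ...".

A->CB, B->CA, C->B

  step 4 ⇒ step 5: BCBCABCBBCBCABCACABCA ⇒ CA·B·CA·B·CB·CA·B·CA·CA·B·CA·B·CB·CA·B·CB·B·CB·CA·B·CB
    A ↦ CB
    B ↦ CA
    C ↦ B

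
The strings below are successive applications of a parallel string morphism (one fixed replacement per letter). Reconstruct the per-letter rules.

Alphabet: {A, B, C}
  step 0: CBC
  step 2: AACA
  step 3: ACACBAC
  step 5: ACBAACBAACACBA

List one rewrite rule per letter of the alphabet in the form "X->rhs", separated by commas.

A->AC, B->A, C->B

  step 2 ⇒ step 3: AACA ⇒ AC·AC·B·AC
    A ↦ AC
    C ↦ B
    B ↦ A  (constrained at step 0)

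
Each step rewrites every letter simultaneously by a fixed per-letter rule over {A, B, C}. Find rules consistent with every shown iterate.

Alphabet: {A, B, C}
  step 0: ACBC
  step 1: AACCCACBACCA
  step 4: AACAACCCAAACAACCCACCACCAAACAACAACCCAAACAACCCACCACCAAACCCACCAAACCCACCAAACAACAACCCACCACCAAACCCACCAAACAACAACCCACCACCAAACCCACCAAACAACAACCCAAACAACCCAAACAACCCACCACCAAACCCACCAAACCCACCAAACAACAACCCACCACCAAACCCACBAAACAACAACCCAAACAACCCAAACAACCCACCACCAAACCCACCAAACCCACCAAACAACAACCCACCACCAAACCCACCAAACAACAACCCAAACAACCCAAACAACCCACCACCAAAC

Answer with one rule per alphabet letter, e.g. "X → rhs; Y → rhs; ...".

A->AAC, B->CBA, C->CCA

  step 0 ⇒ step 1: ACBC ⇒ AAC·CCA·CBA·CCA
    A ↦ AAC
    B ↦ CBA
    C ↦ CCA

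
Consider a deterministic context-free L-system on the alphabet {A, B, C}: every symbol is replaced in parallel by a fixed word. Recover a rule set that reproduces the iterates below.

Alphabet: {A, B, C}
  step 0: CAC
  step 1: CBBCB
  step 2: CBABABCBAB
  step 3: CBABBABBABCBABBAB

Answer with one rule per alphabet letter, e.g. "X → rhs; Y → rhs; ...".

  step 2 ⇒ step 3: CBABABCBAB ⇒ CB·AB·B·AB·B·AB·CB·AB·B·AB
    A ↦ B
    B ↦ AB
    C ↦ CB

A->B, B->AB, C->CB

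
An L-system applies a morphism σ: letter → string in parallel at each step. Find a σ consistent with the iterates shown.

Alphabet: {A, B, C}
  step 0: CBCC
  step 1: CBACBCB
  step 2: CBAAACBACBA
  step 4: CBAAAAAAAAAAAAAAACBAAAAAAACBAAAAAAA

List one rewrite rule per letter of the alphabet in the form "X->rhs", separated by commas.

A->AA, B->A, C->CB

  step 1 ⇒ step 2: CBACBCB ⇒ CB·A·AA·CB·A·CB·A
    A ↦ AA
    B ↦ A
    C ↦ CB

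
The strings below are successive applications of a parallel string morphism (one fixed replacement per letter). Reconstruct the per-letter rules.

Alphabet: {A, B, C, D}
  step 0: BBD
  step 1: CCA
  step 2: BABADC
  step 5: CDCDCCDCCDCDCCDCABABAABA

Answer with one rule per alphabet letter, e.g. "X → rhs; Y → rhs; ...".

  step 1 ⇒ step 2: CCA ⇒ BA·BA·DC
    A ↦ DC
    C ↦ BA
  step 0 ⇒ step 1: BBD ⇒ C·C·A
    B ↦ C
  step 0 ⇒ step 1: BBD ⇒ C·C·A
    D ↦ A

A->DC, B->C, C->BA, D->A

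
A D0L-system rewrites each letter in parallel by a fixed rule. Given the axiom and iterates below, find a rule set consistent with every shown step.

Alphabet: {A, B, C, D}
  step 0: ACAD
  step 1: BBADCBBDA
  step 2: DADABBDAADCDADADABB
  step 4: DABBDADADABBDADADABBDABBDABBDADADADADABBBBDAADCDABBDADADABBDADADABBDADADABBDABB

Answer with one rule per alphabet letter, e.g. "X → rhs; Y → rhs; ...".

  step 1 ⇒ step 2: BBADCBBDA ⇒ DA·DA·BB·DA·ADC·DA·DA·DA·BB
    A ↦ BB
    B ↦ DA
    C ↦ ADC
    D ↦ DA

A->BB, B->DA, C->ADC, D->DA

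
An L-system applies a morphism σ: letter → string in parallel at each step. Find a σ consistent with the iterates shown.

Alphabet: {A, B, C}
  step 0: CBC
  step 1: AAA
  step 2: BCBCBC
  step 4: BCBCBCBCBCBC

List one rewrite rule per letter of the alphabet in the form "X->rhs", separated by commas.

A->BC, B->A, C->A

  step 1 ⇒ step 2: AAA ⇒ BC·BC·BC
    A ↦ BC
  step 0 ⇒ step 1: CBC ⇒ A·A·A
    B ↦ A
  step 0 ⇒ step 1: CBC ⇒ A·A·A
    C ↦ A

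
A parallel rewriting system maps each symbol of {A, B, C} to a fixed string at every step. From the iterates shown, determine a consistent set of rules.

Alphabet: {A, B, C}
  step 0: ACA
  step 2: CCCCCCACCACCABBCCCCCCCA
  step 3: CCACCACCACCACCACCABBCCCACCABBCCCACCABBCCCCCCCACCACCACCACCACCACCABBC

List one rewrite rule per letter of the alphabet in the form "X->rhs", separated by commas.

A->BBC, B->CC, C->CCA

  step 2 ⇒ step 3: CCCCCCACCACCABBCCCCCCCA ⇒ CCA·CCA·CCA·CCA·CCA·CCA·BBC·CCA·CCA·BBC·CCA·CCA·BBC·CC·CC·CCA·CCA·CCA·CCA·CCA·CCA·CCA·BBC
    A ↦ BBC
    B ↦ CC
    C ↦ CCA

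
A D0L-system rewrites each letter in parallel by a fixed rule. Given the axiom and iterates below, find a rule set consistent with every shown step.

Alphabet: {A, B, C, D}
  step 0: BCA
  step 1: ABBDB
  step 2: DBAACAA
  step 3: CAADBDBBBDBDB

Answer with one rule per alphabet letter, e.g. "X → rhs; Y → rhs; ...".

  step 2 ⇒ step 3: DBAACAA ⇒ CA·A·DB·DB·BB·DB·DB
    A ↦ DB
    B ↦ A
    C ↦ BB
    D ↦ CA

A->DB, B->A, C->BB, D->CA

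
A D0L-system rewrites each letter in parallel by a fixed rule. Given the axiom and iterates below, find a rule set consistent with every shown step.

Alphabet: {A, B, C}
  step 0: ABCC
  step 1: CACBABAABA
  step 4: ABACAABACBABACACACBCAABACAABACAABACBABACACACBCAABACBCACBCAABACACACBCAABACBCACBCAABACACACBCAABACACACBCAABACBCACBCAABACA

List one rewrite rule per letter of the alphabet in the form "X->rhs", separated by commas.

A->CA, B->CB, C->ABA

  step 0 ⇒ step 1: ABCC ⇒ CA·CB·ABA·ABA
    A ↦ CA
    B ↦ CB
    C ↦ ABA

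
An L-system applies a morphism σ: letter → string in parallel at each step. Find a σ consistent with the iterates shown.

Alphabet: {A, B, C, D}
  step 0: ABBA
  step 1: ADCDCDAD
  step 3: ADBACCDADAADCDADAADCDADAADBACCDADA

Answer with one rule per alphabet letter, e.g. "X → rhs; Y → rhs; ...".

  step 0 ⇒ step 1: ABBA ⇒ AD·CD·CD·AD
    A ↦ AD
    B ↦ CD
    C ↦ A  (constrained at step 1)
    D ↦ BAC  (constrained at step 1)

A->AD, B->CD, C->A, D->BAC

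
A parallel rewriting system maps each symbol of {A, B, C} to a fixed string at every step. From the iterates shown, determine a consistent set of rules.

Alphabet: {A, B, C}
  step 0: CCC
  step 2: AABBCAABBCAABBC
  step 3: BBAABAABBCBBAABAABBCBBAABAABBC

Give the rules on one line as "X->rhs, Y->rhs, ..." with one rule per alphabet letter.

  step 2 ⇒ step 3: AABBCAABBCAABBC ⇒ B·B·AAB·AAB·BC·B·B·AAB·AAB·BC·B·B·AAB·AAB·BC
    A ↦ B
    B ↦ AAB
    C ↦ BC

A->B, B->AAB, C->BC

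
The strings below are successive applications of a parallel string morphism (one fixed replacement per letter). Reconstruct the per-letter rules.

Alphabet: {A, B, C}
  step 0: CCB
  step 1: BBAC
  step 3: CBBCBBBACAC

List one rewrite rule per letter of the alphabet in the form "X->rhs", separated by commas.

A->CB, B->AC, C->B

  step 0 ⇒ step 1: CCB ⇒ B·B·AC
    B ↦ AC
    C ↦ B
    A ↦ CB  (constrained at step 1)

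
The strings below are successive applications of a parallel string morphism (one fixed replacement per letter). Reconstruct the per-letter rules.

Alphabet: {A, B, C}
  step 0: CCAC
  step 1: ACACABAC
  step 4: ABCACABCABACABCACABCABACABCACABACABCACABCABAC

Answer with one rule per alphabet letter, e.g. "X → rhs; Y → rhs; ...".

  step 0 ⇒ step 1: CCAC ⇒ AC·AC·AB·AC
    A ↦ AB
    C ↦ AC
    B ↦ C  (constrained at step 1)

A->AB, B->C, C->AC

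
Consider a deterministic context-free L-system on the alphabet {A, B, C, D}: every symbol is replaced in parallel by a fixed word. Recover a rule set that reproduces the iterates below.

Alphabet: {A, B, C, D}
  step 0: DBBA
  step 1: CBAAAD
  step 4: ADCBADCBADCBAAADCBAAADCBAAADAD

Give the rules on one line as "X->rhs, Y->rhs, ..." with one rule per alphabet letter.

A->AD, B->A, C->A, D->CB

  step 0 ⇒ step 1: DBBA ⇒ CB·A·A·AD
    A ↦ AD
    B ↦ A
    D ↦ CB
    C ↦ A  (constrained at step 1)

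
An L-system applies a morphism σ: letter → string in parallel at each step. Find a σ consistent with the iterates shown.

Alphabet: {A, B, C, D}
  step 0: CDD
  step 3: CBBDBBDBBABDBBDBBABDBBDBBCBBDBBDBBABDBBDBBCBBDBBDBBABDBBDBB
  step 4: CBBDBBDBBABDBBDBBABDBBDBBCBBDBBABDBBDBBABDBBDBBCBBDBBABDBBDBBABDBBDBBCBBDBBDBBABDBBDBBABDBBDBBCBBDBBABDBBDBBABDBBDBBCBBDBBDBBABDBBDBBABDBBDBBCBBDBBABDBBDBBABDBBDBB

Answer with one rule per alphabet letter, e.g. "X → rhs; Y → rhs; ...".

A->CBB, B->DBB, C->CBB, D->AB

  step 3 ⇒ step 4: CBBDBBDBBABDBBDBBABDBBDBBCBBDBBDBBABDBBDBBCBBDBBDBBABDBBDBB ⇒ CBB·DBB·DBB·AB·DBB·DBB·AB·DBB·DBB·CBB·DBB·AB·DBB·DBB·AB·DBB·DBB·CBB·DBB·AB·DBB·DBB·AB·DBB·DBB·CBB·DBB·DBB·AB·DBB·DBB·AB·DBB·DBB·CBB·DBB·AB·DBB·DBB·AB·DBB·DBB·CBB·DBB·DBB·AB·DBB·DBB·AB·DBB·DBB·CBB·DBB·AB·DBB·DBB·AB·DBB·DBB
    A ↦ CBB
    B ↦ DBB
    C ↦ CBB
    D ↦ AB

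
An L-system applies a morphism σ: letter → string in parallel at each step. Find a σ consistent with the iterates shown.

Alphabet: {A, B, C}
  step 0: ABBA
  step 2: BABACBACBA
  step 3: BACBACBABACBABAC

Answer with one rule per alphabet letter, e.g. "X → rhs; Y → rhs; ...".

A->C, B->BA, C->BA

  step 2 ⇒ step 3: BABACBACBA ⇒ BA·C·BA·C·BA·BA·C·BA·BA·C
    A ↦ C
    B ↦ BA
    C ↦ BA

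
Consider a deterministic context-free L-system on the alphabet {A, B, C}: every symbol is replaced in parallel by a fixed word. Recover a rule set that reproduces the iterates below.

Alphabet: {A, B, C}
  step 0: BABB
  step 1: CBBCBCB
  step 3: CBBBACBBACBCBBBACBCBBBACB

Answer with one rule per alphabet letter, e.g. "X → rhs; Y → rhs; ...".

  step 0 ⇒ step 1: BABB ⇒ CB·B·CB·CB
    A ↦ B
    B ↦ CB
    C ↦ BA  (constrained at step 1)

A->B, B->CB, C->BA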